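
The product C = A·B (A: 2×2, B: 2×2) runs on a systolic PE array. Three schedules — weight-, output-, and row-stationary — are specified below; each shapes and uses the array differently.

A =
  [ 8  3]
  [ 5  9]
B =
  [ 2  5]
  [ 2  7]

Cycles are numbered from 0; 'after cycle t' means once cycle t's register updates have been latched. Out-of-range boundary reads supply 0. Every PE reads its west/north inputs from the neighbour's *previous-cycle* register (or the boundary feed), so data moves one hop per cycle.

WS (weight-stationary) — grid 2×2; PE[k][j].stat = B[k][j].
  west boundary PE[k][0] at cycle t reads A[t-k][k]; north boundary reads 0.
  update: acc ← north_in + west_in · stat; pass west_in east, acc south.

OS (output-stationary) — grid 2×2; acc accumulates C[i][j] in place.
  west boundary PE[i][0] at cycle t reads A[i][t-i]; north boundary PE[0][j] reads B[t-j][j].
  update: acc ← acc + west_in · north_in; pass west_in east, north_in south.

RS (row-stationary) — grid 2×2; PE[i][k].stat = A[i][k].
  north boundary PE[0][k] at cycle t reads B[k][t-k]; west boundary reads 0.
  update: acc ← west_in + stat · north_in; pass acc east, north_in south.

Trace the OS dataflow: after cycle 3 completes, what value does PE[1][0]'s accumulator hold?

OS (2×2). Following PE[1][0] plus its west/north inputs:
  0: (0,0).acc=16  regs=<8,2>
  0: (1,0).acc=0  regs=<0,0>
  1: (0,0).acc=22  regs=<3,2>
  1: (1,0).acc=10  regs=<5,2>
  2: (0,0).acc=22  regs=<0,0>
  2: (1,0).acc=28  regs=<9,2>
  3: (0,0).acc=22  regs=<0,0>
  3: (1,0).acc=28  regs=<0,0>

PE[1][0].acc = 28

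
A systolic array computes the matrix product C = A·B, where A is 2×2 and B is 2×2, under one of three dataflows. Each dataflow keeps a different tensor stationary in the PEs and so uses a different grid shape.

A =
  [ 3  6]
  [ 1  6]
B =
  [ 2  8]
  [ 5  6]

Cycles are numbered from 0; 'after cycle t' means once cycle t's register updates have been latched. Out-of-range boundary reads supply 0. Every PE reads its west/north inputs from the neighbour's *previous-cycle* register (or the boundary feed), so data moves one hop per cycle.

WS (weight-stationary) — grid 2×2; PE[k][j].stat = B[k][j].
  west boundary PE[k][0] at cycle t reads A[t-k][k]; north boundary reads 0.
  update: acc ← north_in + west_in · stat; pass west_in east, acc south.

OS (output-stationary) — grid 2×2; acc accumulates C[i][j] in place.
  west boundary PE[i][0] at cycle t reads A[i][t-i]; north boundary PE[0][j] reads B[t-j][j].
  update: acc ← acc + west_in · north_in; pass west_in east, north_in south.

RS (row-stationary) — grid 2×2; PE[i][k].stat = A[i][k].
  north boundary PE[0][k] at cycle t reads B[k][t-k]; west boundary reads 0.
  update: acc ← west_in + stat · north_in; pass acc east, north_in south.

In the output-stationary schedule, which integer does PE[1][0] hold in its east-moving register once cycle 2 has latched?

OS (2×2). Following PE[1][0] plus its west/north inputs:
  0: (0,0).acc=6  regs=<3,2>
  0: (1,0).acc=0  regs=<0,0>
  1: (0,0).acc=36  regs=<6,5>
  1: (1,0).acc=2  regs=<1,2>
  2: (0,0).acc=36  regs=<0,0>
  2: (1,0).acc=32  regs=<6,5>

register = 6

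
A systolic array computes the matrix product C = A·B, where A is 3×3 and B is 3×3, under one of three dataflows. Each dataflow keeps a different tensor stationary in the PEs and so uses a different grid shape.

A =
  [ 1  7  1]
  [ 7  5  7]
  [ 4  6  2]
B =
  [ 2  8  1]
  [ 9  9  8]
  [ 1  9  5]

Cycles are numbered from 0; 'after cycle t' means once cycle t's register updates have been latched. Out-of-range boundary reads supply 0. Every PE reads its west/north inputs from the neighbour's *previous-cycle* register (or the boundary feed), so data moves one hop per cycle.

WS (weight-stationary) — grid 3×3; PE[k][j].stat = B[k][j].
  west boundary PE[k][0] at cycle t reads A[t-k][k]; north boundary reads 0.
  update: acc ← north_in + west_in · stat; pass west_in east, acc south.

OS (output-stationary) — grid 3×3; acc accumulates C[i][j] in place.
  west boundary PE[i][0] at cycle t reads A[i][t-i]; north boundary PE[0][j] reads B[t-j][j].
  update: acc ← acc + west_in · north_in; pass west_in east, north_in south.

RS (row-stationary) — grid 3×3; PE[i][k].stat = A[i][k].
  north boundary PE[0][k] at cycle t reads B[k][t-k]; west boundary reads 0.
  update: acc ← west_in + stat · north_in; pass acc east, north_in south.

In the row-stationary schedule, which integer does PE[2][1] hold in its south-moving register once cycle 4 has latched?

register = 9

RS (3×3). Following PE[2][1] plus its west/north inputs:
  @0  [1,1]  acc 0  |  →0  ↓0
  @0  [2,0]  acc 0  |  →0  ↓0
  @0  [2,1]  acc 0  |  →0  ↓0
  @1  [1,1]  acc 0  |  →0  ↓0
  @1  [2,0]  acc 0  |  →0  ↓0
  @1  [2,1]  acc 0  |  →0  ↓0
  @2  [1,1]  acc 59  |  →59  ↓9
  @2  [2,0]  acc 8  |  →8  ↓2
  @2  [2,1]  acc 0  |  →0  ↓0
  @3  [1,1]  acc 101  |  →101  ↓9
  @3  [2,0]  acc 32  |  →32  ↓8
  @3  [2,1]  acc 62  |  →62  ↓9
  @4  [1,1]  acc 47  |  →47  ↓8
  @4  [2,0]  acc 4  |  →4  ↓1
  @4  [2,1]  acc 86  |  →86  ↓9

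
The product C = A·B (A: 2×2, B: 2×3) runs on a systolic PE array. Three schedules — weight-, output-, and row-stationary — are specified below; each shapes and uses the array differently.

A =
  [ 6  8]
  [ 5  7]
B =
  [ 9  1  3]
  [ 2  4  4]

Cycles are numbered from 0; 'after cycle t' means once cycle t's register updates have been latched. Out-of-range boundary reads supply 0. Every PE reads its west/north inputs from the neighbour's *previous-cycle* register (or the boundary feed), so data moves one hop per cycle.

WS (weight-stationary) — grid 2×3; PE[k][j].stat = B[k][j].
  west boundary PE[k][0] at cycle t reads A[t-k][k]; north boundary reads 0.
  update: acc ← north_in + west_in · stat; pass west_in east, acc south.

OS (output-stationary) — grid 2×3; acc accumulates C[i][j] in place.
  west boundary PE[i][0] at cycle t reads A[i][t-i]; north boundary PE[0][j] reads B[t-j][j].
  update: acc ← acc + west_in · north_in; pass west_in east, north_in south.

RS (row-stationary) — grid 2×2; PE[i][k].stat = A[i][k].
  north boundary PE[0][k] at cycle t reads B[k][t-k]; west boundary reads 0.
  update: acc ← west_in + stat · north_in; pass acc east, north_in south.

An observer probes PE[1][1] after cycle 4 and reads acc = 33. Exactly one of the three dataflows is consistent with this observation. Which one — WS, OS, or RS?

dataflow = OS

— WS: 2×3; PE[1][1] trace:
  0: (1,1).acc=0  regs=<0,0>
  1: (1,1).acc=0  regs=<0,0>
  2: (1,1).acc=38  regs=<8,38>
  3: (1,1).acc=33  regs=<7,33>
  4: (1,1).acc=0  regs=<0,0>
— OS: 2×3; PE[1][1] trace:
  0: (1,1).acc=0  regs=<0,0>
  1: (1,1).acc=0  regs=<0,0>
  2: (1,1).acc=5  regs=<5,1>
  3: (1,1).acc=33  regs=<7,4>
  4: (1,1).acc=33  regs=<0,0>
— RS: 2×2; PE[1][1] trace:
  0: (1,1).acc=0  regs=<0,0>
  1: (1,1).acc=0  regs=<0,0>
  2: (1,1).acc=59  regs=<59,2>
  3: (1,1).acc=33  regs=<33,4>
  4: (1,1).acc=43  regs=<43,4>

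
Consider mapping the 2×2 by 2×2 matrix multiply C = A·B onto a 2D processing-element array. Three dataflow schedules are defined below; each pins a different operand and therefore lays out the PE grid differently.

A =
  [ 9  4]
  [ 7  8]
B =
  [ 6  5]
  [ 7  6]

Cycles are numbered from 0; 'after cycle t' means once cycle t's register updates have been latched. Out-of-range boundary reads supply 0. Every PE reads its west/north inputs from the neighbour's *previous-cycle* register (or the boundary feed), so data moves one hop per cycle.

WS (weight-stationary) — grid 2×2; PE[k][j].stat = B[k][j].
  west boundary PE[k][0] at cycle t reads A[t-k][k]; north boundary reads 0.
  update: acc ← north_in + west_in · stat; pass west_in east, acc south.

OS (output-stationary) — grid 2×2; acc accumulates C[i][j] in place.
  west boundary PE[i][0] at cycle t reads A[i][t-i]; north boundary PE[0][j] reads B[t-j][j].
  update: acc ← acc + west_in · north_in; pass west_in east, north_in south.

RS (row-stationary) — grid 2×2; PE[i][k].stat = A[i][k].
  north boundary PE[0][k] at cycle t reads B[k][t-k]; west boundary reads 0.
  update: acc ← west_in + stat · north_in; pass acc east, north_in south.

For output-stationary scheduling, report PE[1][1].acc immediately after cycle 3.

PE[1][1].acc = 83

OS on a 2×2 grid — tracing PE[1][1] and its feeders:
  after 0 — PE[0][1] acc=0, pass-E 0, pass-S 0
  after 0 — PE[1][0] acc=0, pass-E 0, pass-S 0
  after 0 — PE[1][1] acc=0, pass-E 0, pass-S 0
  after 1 — PE[0][1] acc=45, pass-E 9, pass-S 5
  after 1 — PE[1][0] acc=42, pass-E 7, pass-S 6
  after 1 — PE[1][1] acc=0, pass-E 0, pass-S 0
  after 2 — PE[0][1] acc=69, pass-E 4, pass-S 6
  after 2 — PE[1][0] acc=98, pass-E 8, pass-S 7
  after 2 — PE[1][1] acc=35, pass-E 7, pass-S 5
  after 3 — PE[0][1] acc=69, pass-E 0, pass-S 0
  after 3 — PE[1][0] acc=98, pass-E 0, pass-S 0
  after 3 — PE[1][1] acc=83, pass-E 8, pass-S 6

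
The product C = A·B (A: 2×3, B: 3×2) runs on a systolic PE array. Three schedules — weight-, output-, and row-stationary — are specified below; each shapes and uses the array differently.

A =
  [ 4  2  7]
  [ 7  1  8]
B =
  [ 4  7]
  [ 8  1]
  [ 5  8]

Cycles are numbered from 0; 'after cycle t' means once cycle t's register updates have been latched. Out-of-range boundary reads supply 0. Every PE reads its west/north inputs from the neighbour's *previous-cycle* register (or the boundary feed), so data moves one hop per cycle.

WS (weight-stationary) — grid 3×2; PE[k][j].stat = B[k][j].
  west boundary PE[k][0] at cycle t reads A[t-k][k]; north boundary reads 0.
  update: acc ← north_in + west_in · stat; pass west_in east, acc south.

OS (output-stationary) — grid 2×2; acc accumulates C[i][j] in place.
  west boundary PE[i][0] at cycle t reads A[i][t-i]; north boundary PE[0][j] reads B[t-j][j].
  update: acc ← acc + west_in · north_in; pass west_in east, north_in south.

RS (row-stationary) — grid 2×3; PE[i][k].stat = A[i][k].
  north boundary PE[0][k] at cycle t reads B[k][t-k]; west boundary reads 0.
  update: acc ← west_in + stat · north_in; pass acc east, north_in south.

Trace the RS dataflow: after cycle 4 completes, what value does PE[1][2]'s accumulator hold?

RS (2×3). Following PE[1][2] plus its west/north inputs:
  after 0 — PE[0][2] acc=0, pass-E 0, pass-S 0
  after 0 — PE[1][1] acc=0, pass-E 0, pass-S 0
  after 0 — PE[1][2] acc=0, pass-E 0, pass-S 0
  after 1 — PE[0][2] acc=0, pass-E 0, pass-S 0
  after 1 — PE[1][1] acc=0, pass-E 0, pass-S 0
  after 1 — PE[1][2] acc=0, pass-E 0, pass-S 0
  after 2 — PE[0][2] acc=67, pass-E 67, pass-S 5
  after 2 — PE[1][1] acc=36, pass-E 36, pass-S 8
  after 2 — PE[1][2] acc=0, pass-E 0, pass-S 0
  after 3 — PE[0][2] acc=86, pass-E 86, pass-S 8
  after 3 — PE[1][1] acc=50, pass-E 50, pass-S 1
  after 3 — PE[1][2] acc=76, pass-E 76, pass-S 5
  after 4 — PE[0][2] acc=0, pass-E 0, pass-S 0
  after 4 — PE[1][1] acc=0, pass-E 0, pass-S 0
  after 4 — PE[1][2] acc=114, pass-E 114, pass-S 8

PE[1][2].acc = 114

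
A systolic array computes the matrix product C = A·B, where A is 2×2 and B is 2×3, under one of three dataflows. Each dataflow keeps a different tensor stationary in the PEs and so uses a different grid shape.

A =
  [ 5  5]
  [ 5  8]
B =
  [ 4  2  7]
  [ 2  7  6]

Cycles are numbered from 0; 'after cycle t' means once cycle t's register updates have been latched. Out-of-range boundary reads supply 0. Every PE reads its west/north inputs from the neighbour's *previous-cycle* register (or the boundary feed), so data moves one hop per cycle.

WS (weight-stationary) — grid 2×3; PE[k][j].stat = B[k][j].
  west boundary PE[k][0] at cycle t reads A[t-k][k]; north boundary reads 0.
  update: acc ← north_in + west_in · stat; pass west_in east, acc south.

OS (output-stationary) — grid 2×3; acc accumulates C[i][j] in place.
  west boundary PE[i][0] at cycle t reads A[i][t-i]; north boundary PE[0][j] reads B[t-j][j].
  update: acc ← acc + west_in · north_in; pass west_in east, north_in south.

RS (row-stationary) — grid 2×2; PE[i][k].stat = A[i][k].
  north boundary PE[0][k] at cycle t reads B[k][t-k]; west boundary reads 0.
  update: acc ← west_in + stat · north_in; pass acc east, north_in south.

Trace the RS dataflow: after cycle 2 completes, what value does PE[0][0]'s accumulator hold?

PE[0][0].acc = 35

Tracing RS — 2×2 array, target PE[0][0]:
  after 0 — PE[0][0] acc=20, pass-E 20, pass-S 4
  after 1 — PE[0][0] acc=10, pass-E 10, pass-S 2
  after 2 — PE[0][0] acc=35, pass-E 35, pass-S 7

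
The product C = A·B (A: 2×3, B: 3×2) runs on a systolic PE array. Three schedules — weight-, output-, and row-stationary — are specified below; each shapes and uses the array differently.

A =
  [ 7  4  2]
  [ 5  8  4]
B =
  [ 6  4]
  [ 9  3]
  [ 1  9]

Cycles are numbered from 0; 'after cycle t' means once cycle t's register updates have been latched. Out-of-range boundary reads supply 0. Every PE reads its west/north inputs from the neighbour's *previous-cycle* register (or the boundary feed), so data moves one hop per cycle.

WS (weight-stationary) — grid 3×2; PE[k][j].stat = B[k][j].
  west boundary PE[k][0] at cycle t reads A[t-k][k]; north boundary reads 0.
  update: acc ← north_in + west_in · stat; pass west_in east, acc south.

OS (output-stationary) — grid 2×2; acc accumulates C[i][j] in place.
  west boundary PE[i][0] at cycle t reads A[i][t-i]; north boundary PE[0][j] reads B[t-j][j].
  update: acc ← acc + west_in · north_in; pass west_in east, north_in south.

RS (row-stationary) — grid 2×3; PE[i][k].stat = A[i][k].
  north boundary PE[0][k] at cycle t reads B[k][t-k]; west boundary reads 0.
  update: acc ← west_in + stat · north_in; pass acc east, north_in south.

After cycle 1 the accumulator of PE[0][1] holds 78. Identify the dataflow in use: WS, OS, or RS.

dataflow = RS

WS [3×2] PE[0][1] across cycles:
  cycle 0: PE[0][1] → acc 0, east 0, south 0
  cycle 1: PE[0][1] → acc 28, east 7, south 28
OS [2×2] PE[0][1] across cycles:
  cycle 0: PE[0][1] → acc 0, east 0, south 0
  cycle 1: PE[0][1] → acc 28, east 7, south 4
RS [2×3] PE[0][1] across cycles:
  cycle 0: PE[0][1] → acc 0, east 0, south 0
  cycle 1: PE[0][1] → acc 78, east 78, south 9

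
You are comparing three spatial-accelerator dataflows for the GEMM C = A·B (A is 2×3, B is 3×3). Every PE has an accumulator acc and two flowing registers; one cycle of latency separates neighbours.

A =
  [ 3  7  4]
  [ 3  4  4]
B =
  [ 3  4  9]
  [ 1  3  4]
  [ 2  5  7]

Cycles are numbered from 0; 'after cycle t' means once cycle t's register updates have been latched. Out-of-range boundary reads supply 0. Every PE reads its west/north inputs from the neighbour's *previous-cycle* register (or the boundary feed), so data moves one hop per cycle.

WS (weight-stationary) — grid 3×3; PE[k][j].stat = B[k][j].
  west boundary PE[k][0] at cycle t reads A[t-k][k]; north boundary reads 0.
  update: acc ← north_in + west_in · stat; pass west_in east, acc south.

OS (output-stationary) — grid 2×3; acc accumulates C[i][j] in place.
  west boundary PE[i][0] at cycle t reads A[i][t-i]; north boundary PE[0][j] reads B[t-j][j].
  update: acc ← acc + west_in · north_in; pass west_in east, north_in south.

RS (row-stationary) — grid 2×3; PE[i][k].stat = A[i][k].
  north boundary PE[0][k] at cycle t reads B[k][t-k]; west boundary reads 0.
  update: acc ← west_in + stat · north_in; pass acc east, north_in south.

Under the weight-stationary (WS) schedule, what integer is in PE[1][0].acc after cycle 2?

PE[1][0].acc = 13

WS 3×3: PE[1][0] cycle-by-cycle (with neighbour feeds):
  0: (0,0).acc=9  regs=<3,9>
  0: (1,0).acc=0  regs=<0,0>
  1: (0,0).acc=9  regs=<3,9>
  1: (1,0).acc=16  regs=<7,16>
  2: (0,0).acc=0  regs=<0,0>
  2: (1,0).acc=13  regs=<4,13>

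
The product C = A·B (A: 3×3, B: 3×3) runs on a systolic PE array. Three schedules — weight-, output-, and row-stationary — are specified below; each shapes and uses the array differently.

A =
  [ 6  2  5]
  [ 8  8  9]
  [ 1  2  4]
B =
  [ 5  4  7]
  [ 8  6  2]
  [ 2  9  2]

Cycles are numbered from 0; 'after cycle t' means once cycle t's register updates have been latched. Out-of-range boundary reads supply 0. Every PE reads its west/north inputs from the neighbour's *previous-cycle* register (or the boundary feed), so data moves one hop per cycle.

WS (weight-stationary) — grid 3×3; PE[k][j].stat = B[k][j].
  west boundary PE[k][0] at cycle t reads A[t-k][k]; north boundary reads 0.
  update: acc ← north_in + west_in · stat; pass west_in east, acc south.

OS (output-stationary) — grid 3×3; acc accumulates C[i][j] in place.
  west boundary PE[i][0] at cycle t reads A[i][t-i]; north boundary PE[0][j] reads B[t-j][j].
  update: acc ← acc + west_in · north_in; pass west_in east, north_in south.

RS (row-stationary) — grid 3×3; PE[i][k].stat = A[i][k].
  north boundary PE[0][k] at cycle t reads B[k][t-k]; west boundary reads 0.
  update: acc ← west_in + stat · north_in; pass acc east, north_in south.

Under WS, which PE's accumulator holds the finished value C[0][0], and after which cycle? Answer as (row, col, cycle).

(row, col, cycle) = (2, 0, 2)

WS: C[0][0] accumulates in PE[2][0]:
  @0  [2,0]  acc 0  |  →0  ↓0
  @1  [2,0]  acc 0  |  →0  ↓0
  @2  [2,0]  acc 56  |  →5  ↓56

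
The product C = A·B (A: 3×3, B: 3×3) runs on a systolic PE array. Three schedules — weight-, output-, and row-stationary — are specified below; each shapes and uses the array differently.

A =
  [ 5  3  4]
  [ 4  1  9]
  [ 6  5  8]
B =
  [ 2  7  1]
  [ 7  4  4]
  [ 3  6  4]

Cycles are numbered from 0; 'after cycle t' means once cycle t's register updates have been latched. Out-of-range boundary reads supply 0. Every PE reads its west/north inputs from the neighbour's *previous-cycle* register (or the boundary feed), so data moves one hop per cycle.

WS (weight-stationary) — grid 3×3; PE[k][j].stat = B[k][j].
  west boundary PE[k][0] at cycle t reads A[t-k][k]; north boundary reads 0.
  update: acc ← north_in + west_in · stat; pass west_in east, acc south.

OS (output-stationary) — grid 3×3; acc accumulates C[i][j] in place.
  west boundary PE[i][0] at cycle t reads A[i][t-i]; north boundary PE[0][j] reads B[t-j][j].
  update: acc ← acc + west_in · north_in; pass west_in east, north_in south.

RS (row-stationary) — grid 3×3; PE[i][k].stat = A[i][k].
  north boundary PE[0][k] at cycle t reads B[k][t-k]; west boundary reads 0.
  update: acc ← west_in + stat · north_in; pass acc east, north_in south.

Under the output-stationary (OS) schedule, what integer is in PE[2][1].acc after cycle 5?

OS on a 3×3 grid — tracing PE[2][1] and its feeders:
  c0 r1c1: 0 / 0 / 0
  c0 r2c0: 0 / 0 / 0
  c0 r2c1: 0 / 0 / 0
  c1 r1c1: 0 / 0 / 0
  c1 r2c0: 0 / 0 / 0
  c1 r2c1: 0 / 0 / 0
  c2 r1c1: 28 / 4 / 7
  c2 r2c0: 12 / 6 / 2
  c2 r2c1: 0 / 0 / 0
  c3 r1c1: 32 / 1 / 4
  c3 r2c0: 47 / 5 / 7
  c3 r2c1: 42 / 6 / 7
  c4 r1c1: 86 / 9 / 6
  c4 r2c0: 71 / 8 / 3
  c4 r2c1: 62 / 5 / 4
  c5 r1c1: 86 / 0 / 0
  c5 r2c0: 71 / 0 / 0
  c5 r2c1: 110 / 8 / 6

PE[2][1].acc = 110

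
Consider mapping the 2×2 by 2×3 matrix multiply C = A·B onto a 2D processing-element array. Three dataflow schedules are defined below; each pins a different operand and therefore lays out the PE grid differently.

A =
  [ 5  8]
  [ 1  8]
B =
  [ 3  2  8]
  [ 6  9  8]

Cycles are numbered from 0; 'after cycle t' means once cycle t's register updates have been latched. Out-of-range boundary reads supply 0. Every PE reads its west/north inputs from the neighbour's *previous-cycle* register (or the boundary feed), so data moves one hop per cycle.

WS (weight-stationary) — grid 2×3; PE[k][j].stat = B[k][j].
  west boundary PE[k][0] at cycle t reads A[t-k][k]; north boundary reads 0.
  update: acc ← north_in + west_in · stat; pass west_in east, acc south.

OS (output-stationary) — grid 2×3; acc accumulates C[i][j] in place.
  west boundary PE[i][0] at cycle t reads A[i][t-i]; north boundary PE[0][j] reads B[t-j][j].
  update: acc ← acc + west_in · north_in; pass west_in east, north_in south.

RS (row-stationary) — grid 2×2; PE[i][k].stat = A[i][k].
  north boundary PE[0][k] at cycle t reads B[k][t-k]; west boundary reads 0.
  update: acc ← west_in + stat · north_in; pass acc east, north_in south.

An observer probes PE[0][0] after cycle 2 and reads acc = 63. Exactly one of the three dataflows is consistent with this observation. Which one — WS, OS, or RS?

dataflow = OS

Under WS (2×3), PE[0][0]:
  after 0 — PE[0][0] acc=15, pass-E 5, pass-S 15
  after 1 — PE[0][0] acc=3, pass-E 1, pass-S 3
  after 2 — PE[0][0] acc=0, pass-E 0, pass-S 0
Under OS (2×3), PE[0][0]:
  after 0 — PE[0][0] acc=15, pass-E 5, pass-S 3
  after 1 — PE[0][0] acc=63, pass-E 8, pass-S 6
  after 2 — PE[0][0] acc=63, pass-E 0, pass-S 0
Under RS (2×2), PE[0][0]:
  after 0 — PE[0][0] acc=15, pass-E 15, pass-S 3
  after 1 — PE[0][0] acc=10, pass-E 10, pass-S 2
  after 2 — PE[0][0] acc=40, pass-E 40, pass-S 8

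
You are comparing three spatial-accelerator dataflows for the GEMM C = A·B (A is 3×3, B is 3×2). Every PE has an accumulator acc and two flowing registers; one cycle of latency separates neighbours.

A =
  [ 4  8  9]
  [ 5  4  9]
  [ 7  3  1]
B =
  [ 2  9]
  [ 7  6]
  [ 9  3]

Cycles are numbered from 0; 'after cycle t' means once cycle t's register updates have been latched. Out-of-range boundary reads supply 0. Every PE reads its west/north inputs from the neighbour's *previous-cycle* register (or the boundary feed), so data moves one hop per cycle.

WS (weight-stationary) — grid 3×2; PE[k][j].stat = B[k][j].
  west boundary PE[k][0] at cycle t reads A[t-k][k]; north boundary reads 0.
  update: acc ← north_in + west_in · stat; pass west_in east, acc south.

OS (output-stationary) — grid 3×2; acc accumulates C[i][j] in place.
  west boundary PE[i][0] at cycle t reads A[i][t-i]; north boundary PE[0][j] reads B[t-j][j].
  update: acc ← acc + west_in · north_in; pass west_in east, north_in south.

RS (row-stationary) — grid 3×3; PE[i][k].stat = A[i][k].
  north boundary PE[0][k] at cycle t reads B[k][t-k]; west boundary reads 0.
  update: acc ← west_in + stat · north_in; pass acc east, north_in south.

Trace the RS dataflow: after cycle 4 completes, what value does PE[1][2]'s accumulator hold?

PE[1][2].acc = 96

RS (3×3). Following PE[1][2] plus its west/north inputs:
  step 0 · PE0,2: acc=0; fwd→0 fwd↓0
  step 0 · PE1,1: acc=0; fwd→0 fwd↓0
  step 0 · PE1,2: acc=0; fwd→0 fwd↓0
  step 1 · PE0,2: acc=0; fwd→0 fwd↓0
  step 1 · PE1,1: acc=0; fwd→0 fwd↓0
  step 1 · PE1,2: acc=0; fwd→0 fwd↓0
  step 2 · PE0,2: acc=145; fwd→145 fwd↓9
  step 2 · PE1,1: acc=38; fwd→38 fwd↓7
  step 2 · PE1,2: acc=0; fwd→0 fwd↓0
  step 3 · PE0,2: acc=111; fwd→111 fwd↓3
  step 3 · PE1,1: acc=69; fwd→69 fwd↓6
  step 3 · PE1,2: acc=119; fwd→119 fwd↓9
  step 4 · PE0,2: acc=0; fwd→0 fwd↓0
  step 4 · PE1,1: acc=0; fwd→0 fwd↓0
  step 4 · PE1,2: acc=96; fwd→96 fwd↓3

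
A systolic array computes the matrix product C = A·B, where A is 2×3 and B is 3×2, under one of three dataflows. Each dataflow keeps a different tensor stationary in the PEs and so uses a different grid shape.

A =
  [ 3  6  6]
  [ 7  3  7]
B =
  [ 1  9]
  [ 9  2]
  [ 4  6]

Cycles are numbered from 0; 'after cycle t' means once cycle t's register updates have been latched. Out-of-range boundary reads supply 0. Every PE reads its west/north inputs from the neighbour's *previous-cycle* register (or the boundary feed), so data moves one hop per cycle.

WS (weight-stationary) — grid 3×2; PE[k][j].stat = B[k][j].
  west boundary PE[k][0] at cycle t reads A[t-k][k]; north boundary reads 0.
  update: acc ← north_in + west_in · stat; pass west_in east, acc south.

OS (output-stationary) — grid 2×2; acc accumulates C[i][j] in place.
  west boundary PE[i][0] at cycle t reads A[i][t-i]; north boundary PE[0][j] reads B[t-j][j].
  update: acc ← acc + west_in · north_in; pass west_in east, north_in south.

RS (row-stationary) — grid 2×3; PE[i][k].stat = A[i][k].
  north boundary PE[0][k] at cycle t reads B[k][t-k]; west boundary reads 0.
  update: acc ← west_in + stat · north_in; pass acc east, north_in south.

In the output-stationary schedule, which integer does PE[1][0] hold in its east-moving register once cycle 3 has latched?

OS (2×2). Following PE[1][0] plus its west/north inputs:
  [0] (0,0) acc=3 (h:3 v:1)
  [0] (1,0) acc=0 (h:0 v:0)
  [1] (0,0) acc=57 (h:6 v:9)
  [1] (1,0) acc=7 (h:7 v:1)
  [2] (0,0) acc=81 (h:6 v:4)
  [2] (1,0) acc=34 (h:3 v:9)
  [3] (0,0) acc=81 (h:0 v:0)
  [3] (1,0) acc=62 (h:7 v:4)

register = 7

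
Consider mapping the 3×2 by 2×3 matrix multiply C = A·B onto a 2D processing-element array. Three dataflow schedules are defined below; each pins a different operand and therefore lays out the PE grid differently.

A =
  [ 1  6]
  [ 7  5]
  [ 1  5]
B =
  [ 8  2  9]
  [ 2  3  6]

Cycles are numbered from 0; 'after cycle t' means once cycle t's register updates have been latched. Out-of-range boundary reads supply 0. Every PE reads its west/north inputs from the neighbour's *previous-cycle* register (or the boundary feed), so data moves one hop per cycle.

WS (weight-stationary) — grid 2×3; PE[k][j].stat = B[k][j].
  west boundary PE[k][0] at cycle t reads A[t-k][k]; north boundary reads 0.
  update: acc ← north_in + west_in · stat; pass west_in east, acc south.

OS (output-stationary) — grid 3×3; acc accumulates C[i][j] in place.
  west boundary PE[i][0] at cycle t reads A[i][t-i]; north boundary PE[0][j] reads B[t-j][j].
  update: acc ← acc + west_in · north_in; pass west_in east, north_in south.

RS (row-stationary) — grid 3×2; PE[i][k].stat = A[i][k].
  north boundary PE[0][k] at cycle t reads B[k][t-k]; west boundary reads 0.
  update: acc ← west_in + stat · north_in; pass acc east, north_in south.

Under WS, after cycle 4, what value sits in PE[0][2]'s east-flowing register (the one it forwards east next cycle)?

register = 1

WS on a 2×3 grid — tracing PE[0][2] and its feeders:
  @0  [0,1]  acc 0  |  →0  ↓0
  @0  [0,2]  acc 0  |  →0  ↓0
  @1  [0,1]  acc 2  |  →1  ↓2
  @1  [0,2]  acc 0  |  →0  ↓0
  @2  [0,1]  acc 14  |  →7  ↓14
  @2  [0,2]  acc 9  |  →1  ↓9
  @3  [0,1]  acc 2  |  →1  ↓2
  @3  [0,2]  acc 63  |  →7  ↓63
  @4  [0,1]  acc 0  |  →0  ↓0
  @4  [0,2]  acc 9  |  →1  ↓9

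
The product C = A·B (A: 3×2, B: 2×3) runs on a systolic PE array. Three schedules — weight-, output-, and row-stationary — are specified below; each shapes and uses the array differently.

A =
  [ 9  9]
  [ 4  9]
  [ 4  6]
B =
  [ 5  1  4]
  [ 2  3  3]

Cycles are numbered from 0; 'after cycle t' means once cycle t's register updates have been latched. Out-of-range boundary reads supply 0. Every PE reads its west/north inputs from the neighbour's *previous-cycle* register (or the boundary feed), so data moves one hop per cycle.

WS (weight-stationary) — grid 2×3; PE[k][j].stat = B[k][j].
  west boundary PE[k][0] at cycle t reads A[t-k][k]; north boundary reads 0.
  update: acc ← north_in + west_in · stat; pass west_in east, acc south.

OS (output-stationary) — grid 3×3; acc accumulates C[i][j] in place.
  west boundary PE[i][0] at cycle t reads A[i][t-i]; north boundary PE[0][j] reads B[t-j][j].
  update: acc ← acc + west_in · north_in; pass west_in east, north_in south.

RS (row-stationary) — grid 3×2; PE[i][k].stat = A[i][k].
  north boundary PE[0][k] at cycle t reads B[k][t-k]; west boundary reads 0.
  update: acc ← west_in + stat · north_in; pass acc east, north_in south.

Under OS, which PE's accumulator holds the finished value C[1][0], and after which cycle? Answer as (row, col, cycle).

(row, col, cycle) = (1, 0, 2)

OS: C[1][0] accumulates in PE[1][0]:
  after 0 — PE[1][0] acc=0, pass-E 0, pass-S 0
  after 1 — PE[1][0] acc=20, pass-E 4, pass-S 5
  after 2 — PE[1][0] acc=38, pass-E 9, pass-S 2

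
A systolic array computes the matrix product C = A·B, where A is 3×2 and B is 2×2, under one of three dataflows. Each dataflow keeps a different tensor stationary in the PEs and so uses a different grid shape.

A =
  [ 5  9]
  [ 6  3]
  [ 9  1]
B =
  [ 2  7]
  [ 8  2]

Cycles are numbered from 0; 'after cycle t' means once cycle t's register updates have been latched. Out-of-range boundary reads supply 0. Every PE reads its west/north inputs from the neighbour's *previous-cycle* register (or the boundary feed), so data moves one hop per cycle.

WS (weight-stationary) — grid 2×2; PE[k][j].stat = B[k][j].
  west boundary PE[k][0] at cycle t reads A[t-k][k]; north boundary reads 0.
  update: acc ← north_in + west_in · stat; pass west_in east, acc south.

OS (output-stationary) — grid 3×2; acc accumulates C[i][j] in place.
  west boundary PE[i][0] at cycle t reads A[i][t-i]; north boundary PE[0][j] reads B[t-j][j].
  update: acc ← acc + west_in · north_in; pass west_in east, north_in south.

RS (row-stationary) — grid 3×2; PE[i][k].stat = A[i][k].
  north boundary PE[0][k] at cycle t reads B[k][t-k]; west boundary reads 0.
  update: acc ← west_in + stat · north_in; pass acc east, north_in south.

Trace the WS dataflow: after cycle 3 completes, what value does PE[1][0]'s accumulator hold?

WS 2×2: PE[1][0] cycle-by-cycle (with neighbour feeds):
  t=0 PE[0][0]: acc=10 h=5 v=10
  t=0 PE[1][0]: acc=0 h=0 v=0
  t=1 PE[0][0]: acc=12 h=6 v=12
  t=1 PE[1][0]: acc=82 h=9 v=82
  t=2 PE[0][0]: acc=18 h=9 v=18
  t=2 PE[1][0]: acc=36 h=3 v=36
  t=3 PE[0][0]: acc=0 h=0 v=0
  t=3 PE[1][0]: acc=26 h=1 v=26

PE[1][0].acc = 26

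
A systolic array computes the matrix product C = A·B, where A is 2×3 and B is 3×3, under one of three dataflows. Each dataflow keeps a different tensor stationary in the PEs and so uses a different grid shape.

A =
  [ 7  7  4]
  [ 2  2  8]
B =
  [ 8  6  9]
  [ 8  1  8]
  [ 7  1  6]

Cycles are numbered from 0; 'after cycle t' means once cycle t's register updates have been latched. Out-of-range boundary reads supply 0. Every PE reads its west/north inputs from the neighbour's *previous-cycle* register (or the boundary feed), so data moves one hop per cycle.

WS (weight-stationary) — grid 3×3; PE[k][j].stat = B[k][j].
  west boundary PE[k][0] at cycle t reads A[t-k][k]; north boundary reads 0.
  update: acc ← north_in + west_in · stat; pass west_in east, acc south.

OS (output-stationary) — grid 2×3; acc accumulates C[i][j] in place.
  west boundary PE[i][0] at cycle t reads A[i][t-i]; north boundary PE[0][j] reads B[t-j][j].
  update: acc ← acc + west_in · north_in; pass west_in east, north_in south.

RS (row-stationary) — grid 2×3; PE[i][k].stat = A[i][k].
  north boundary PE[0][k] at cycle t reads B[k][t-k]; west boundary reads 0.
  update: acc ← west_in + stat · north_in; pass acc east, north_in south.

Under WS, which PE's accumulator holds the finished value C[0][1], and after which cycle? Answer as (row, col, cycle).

(row, col, cycle) = (2, 1, 3)

Under WS, C[0][1] lands at PE[2][1]:
  c0 r2c1: 0 / 0 / 0
  c1 r2c1: 0 / 0 / 0
  c2 r2c1: 0 / 0 / 0
  c3 r2c1: 53 / 4 / 53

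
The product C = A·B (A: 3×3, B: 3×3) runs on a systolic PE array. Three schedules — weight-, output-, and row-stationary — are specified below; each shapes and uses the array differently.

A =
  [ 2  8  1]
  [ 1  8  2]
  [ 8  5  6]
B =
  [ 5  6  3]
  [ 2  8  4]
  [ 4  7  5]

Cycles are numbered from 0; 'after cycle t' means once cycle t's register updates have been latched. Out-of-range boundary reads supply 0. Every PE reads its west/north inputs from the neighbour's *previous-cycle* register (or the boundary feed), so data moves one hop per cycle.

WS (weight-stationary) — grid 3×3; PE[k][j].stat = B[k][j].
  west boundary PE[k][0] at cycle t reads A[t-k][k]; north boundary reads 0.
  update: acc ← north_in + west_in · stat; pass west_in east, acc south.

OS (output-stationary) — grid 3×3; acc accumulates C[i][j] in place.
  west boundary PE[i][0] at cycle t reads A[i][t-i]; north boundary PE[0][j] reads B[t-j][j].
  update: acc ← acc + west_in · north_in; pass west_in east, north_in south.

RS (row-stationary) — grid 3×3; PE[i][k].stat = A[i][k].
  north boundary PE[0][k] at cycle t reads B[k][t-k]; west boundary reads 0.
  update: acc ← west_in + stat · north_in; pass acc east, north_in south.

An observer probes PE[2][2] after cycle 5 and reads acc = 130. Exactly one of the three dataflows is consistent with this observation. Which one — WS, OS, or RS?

dataflow = RS

— WS: 3×3; PE[2][2] trace:
  after 0 — PE[2][2] acc=0, pass-E 0, pass-S 0
  after 1 — PE[2][2] acc=0, pass-E 0, pass-S 0
  after 2 — PE[2][2] acc=0, pass-E 0, pass-S 0
  after 3 — PE[2][2] acc=0, pass-E 0, pass-S 0
  after 4 — PE[2][2] acc=43, pass-E 1, pass-S 43
  after 5 — PE[2][2] acc=45, pass-E 2, pass-S 45
— OS: 3×3; PE[2][2] trace:
  after 0 — PE[2][2] acc=0, pass-E 0, pass-S 0
  after 1 — PE[2][2] acc=0, pass-E 0, pass-S 0
  after 2 — PE[2][2] acc=0, pass-E 0, pass-S 0
  after 3 — PE[2][2] acc=0, pass-E 0, pass-S 0
  after 4 — PE[2][2] acc=24, pass-E 8, pass-S 3
  after 5 — PE[2][2] acc=44, pass-E 5, pass-S 4
— RS: 3×3; PE[2][2] trace:
  after 0 — PE[2][2] acc=0, pass-E 0, pass-S 0
  after 1 — PE[2][2] acc=0, pass-E 0, pass-S 0
  after 2 — PE[2][2] acc=0, pass-E 0, pass-S 0
  after 3 — PE[2][2] acc=0, pass-E 0, pass-S 0
  after 4 — PE[2][2] acc=74, pass-E 74, pass-S 4
  after 5 — PE[2][2] acc=130, pass-E 130, pass-S 7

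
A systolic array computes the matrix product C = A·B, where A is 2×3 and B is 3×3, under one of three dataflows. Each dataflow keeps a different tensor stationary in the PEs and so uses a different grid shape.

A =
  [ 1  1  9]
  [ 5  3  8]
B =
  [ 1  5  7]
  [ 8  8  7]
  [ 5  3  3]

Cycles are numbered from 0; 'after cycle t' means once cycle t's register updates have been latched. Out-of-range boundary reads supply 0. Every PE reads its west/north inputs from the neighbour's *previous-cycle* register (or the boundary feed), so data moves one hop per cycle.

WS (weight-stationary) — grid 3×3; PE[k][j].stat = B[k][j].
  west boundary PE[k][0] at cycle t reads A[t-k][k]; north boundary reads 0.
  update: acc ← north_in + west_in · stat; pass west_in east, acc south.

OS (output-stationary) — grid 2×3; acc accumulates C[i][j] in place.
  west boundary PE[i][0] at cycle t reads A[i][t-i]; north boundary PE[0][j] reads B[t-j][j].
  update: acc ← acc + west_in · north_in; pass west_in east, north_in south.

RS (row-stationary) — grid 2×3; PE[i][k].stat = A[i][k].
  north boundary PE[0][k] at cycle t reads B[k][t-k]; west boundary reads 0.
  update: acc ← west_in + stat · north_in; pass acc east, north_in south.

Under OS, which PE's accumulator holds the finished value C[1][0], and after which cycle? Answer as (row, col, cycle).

Under OS, C[1][0] lands at PE[1][0]:
  t=0 PE[1][0]: acc=0 h=0 v=0
  t=1 PE[1][0]: acc=5 h=5 v=1
  t=2 PE[1][0]: acc=29 h=3 v=8
  t=3 PE[1][0]: acc=69 h=8 v=5

(row, col, cycle) = (1, 0, 3)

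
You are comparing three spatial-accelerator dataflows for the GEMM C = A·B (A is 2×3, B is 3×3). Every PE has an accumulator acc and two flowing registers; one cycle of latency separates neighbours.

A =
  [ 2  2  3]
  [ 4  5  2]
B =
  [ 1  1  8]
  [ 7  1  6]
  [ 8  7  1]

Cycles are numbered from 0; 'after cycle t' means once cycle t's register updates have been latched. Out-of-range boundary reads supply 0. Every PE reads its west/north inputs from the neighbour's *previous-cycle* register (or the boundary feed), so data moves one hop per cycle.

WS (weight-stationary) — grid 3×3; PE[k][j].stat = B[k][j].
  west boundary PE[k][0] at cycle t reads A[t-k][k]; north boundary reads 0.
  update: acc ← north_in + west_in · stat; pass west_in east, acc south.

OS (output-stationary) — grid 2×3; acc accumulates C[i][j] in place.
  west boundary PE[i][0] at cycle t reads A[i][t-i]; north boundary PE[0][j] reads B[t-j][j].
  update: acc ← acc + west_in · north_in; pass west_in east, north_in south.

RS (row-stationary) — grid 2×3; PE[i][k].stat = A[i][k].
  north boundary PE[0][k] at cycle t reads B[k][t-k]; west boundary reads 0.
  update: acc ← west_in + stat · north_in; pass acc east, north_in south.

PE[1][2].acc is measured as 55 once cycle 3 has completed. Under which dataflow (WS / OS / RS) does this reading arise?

dataflow = RS

— WS: 3×3; PE[1][2] trace:
  @0  [1,2]  acc 0  |  →0  ↓0
  @1  [1,2]  acc 0  |  →0  ↓0
  @2  [1,2]  acc 0  |  →0  ↓0
  @3  [1,2]  acc 28  |  →2  ↓28
— OS: 2×3; PE[1][2] trace:
  @0  [1,2]  acc 0  |  →0  ↓0
  @1  [1,2]  acc 0  |  →0  ↓0
  @2  [1,2]  acc 0  |  →0  ↓0
  @3  [1,2]  acc 32  |  →4  ↓8
— RS: 2×3; PE[1][2] trace:
  @0  [1,2]  acc 0  |  →0  ↓0
  @1  [1,2]  acc 0  |  →0  ↓0
  @2  [1,2]  acc 0  |  →0  ↓0
  @3  [1,2]  acc 55  |  →55  ↓8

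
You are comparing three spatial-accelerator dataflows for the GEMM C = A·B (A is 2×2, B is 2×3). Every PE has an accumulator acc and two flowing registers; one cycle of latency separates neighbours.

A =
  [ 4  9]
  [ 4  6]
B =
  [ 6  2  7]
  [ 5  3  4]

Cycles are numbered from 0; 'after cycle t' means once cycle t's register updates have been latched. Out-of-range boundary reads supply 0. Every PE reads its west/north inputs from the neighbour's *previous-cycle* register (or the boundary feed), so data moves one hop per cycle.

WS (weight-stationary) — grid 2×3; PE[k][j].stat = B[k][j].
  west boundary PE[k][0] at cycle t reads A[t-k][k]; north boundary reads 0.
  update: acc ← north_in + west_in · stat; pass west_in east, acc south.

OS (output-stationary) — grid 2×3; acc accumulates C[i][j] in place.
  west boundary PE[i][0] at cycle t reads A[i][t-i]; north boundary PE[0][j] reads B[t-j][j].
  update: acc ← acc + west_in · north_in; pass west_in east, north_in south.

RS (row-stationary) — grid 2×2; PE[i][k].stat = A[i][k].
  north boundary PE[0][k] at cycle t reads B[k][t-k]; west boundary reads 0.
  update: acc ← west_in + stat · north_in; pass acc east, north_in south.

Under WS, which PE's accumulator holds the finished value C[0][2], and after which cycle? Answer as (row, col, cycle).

WS — PE[1][2] is where C[0][2] collects:
  0: (1,2).acc=0  regs=<0,0>
  1: (1,2).acc=0  regs=<0,0>
  2: (1,2).acc=0  regs=<0,0>
  3: (1,2).acc=64  regs=<9,64>

(row, col, cycle) = (1, 2, 3)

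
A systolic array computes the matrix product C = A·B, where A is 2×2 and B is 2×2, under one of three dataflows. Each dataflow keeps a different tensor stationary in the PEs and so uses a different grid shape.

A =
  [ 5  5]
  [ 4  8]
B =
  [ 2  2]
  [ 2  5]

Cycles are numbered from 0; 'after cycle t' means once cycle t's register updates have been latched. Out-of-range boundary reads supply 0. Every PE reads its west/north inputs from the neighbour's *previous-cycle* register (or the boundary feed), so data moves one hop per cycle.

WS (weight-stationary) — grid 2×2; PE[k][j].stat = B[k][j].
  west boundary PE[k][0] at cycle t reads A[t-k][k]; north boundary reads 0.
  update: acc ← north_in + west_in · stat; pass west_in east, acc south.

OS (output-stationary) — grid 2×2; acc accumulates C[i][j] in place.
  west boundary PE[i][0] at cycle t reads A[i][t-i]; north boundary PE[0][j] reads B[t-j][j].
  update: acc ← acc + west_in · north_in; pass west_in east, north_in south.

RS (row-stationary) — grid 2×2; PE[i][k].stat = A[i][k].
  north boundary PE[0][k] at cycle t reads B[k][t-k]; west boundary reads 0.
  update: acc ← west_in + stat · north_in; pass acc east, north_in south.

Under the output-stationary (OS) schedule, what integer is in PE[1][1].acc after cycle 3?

OS 2×2: PE[1][1] cycle-by-cycle (with neighbour feeds):
  0: (0,1).acc=0  regs=<0,0>
  0: (1,0).acc=0  regs=<0,0>
  0: (1,1).acc=0  regs=<0,0>
  1: (0,1).acc=10  regs=<5,2>
  1: (1,0).acc=8  regs=<4,2>
  1: (1,1).acc=0  regs=<0,0>
  2: (0,1).acc=35  regs=<5,5>
  2: (1,0).acc=24  regs=<8,2>
  2: (1,1).acc=8  regs=<4,2>
  3: (0,1).acc=35  regs=<0,0>
  3: (1,0).acc=24  regs=<0,0>
  3: (1,1).acc=48  regs=<8,5>

PE[1][1].acc = 48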